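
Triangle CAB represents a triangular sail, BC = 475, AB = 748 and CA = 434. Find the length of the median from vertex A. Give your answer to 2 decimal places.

m_A ≈ 563.49

Median from A: ½√(2·CA² + 2·AB² − BC²) ≈ 563.49.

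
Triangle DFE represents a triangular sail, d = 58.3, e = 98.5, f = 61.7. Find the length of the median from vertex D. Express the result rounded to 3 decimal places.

m_D ≈ 76.843

Median from D: ½√(2·f² + 2·e² − d²) ≈ 76.843.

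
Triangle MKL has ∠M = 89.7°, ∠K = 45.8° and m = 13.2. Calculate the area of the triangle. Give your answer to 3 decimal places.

The third angle is ∠L = 180° − ∠M − ∠K = 44.50°.
Law of sines: k = m·sin K/sin M ≈ 9.4633.
Law of sines: l = m·sin L/sin M ≈ 9.2521.
Area = ½·m·k·sin L ≈ 43.777.

area ≈ 43.777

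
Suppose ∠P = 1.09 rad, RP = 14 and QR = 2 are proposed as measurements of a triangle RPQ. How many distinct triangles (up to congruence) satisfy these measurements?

0

RP·sin P = 14·sin(1.09 rad) ≈ 12.41.
Since QR = 2 < 12.41 = RP sin P, no triangle exists.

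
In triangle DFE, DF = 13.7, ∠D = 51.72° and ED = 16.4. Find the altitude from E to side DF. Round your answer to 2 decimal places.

By the law of cosines, FE² = ED² + DF² − 2·ED·DF·cos D = 178.27, so FE ≈ 13.352.
Area = ½·ED·DF·sin D ≈ 88.186.
The altitude from E has length 2·area/DF ≈ 12.874.

h_E ≈ 12.87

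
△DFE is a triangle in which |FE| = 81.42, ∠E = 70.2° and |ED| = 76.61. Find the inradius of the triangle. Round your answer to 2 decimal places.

23.57

By the law of cosines, |DF|² = |FE|² + |ED|² − 2·|FE|·|ED|·cos E = 8272.5, so |DF| ≈ 90.953.
Area = ½·|FE|·|ED|·sin E ≈ 2934.4.
Semiperimeter s = (81.42+76.61+90.953)/2 = 124.49.
Inradius = area/s = 2934.4/124.49 ≈ 23.571.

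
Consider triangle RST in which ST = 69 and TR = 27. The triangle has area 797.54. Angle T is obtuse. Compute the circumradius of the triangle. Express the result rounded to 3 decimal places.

50.287

From area = ½·ST·TR·sin T, we get sin T = 2·area/(ST·TR) ≈ 0.85619.
Taking the obtuse solution, ∠T ≈ 121.11°.
Law of cosines then gives RS ≈ 86.111.
Circumradius = RS/(2 sin T) ≈ 50.287.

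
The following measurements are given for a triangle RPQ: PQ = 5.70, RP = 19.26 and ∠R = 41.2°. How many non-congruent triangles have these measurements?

RP·sin R = 19.26·sin(41.2°) ≈ 12.69.
Since PQ = 5.70 < 12.69 = RP sin R, no triangle exists.

0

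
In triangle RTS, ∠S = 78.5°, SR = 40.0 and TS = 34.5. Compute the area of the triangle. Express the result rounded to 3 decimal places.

676.148

Area = ½·TS·SR·sin S ≈ 676.15.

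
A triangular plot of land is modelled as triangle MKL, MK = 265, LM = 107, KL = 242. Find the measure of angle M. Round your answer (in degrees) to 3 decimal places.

65.951

By the law of cosines, cos M = (LM² + MK² − KL²) / (2·LM·MK) ≈ 0.40751, so ∠M ≈ 65.95°.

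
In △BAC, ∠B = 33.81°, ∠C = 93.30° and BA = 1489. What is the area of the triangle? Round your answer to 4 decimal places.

492740.2480

The third angle is ∠A = 180° − ∠C − ∠B = 52.89°.
Law of sines: AC = BA·sin B/sin C ≈ 829.92.
Law of sines: CB = BA·sin A/sin C ≈ 1189.4.
Area = ½·BA·AC·sin A ≈ 4.9274e+05.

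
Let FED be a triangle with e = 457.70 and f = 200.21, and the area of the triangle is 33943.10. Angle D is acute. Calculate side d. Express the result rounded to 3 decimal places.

355.625

From area = ½·f·e·sin D, we get sin D = 2·area/(f·e) ≈ 0.74082.
Taking the acute solution, ∠D ≈ 47.80°.
Law of cosines then gives d ≈ 355.63.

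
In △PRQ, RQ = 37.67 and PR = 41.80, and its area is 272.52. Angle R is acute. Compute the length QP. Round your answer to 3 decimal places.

From area = ½·PR·RQ·sin R, we get sin R = 2·area/(PR·RQ) ≈ 0.34614.
Taking the acute solution, ∠R ≈ 20.25°.
Law of cosines then gives QP ≈ 14.551.

14.551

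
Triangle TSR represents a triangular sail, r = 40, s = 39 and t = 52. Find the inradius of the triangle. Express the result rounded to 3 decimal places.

Semiperimeter p = (52 + 39 + 40)/2 = 65.5.
Heron's formula: area = √(65.5·13.5·26.5·25.5) ≈ 773.
Inradius = area/p = 773/65.5 ≈ 11.802.

11.802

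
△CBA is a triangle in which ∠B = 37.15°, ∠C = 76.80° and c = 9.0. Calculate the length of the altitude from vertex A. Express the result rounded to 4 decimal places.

h_A ≈ 5.4351

The third angle is ∠A = 180° − ∠C − ∠B = 66.05°.
Law of sines: b = c·sin B/sin C ≈ 5.5826.
Law of sines: a = c·sin A/sin C ≈ 8.4483.
Area = ½·c·b·sin A ≈ 22.959.
The altitude from A has length 2·area/a ≈ 5.4351.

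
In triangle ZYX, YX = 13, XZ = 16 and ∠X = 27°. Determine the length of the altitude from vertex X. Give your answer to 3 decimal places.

By the law of cosines, ZY² = YX² + XZ² − 2·YX·XZ·cos X = 54.341, so ZY ≈ 7.3717.
Area = ½·YX·XZ·sin X ≈ 47.215.
The altitude from X has length 2·area/ZY ≈ 12.81.

h_X ≈ 12.810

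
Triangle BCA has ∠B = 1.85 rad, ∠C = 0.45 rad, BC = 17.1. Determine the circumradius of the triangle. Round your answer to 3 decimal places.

The third angle is ∠A = π − ∠B − ∠C = 0.842 rad.
Law of sines: CA = BC·sin B/sin A ≈ 22.043.
Law of sines: AB = BC·sin C/sin A ≈ 9.9743.
Circumradius = BC/(2 sin A) ≈ 11.466.

R ≈ 11.466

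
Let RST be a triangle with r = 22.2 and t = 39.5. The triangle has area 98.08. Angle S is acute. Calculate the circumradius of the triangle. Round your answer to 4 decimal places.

From area = ½·t·r·sin S, we get sin S = 2·area/(t·r) ≈ 0.22370.
Taking the acute solution, ∠S ≈ 12.93°.
Law of cosines then gives s ≈ 18.54.
Circumradius = s/(2 sin S) ≈ 41.44.

41.4401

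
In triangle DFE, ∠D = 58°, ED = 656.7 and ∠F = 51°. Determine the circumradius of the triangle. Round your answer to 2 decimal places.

The third angle is ∠E = 180° − ∠D − ∠F = 71.00°.
Law of sines: FE = ED·sin D/sin F ≈ 716.61.
Law of sines: DF = ED·sin E/sin F ≈ 798.98.
Circumradius = ED/(2 sin F) ≈ 422.51.

R ≈ 422.51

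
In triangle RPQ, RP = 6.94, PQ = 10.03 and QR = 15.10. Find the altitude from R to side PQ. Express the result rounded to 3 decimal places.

Semiperimeter s = (10.03 + 15.1 + 6.94)/2 = 16.035.
Heron's formula: area = √(16.035·6.005·0.935·9.095) ≈ 28.615.
The altitude from R has length 2·area/PQ ≈ 5.7059.

5.706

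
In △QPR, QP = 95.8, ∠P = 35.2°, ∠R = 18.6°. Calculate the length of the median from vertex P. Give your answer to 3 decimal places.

162.687

The third angle is ∠Q = 180° − ∠P − ∠R = 126.20°.
Law of sines: PR = QP·sin Q/sin R ≈ 242.37.
Law of sines: RQ = QP·sin P/sin R ≈ 173.13.
Median from P: ½√(2·QP² + 2·PR² − RQ²) ≈ 162.69.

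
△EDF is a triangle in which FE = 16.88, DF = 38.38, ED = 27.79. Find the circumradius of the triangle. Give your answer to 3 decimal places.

By the law of cosines, cos E = (FE² + ED² − DF²) / (2·FE·ED) ≈ -0.44320, so ∠E ≈ 2.030 rad.
Circumradius = DF/(2 sin E) ≈ 21.407.

R ≈ 21.407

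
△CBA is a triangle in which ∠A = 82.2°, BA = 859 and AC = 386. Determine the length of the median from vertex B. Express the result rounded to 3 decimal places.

m_B ≈ 854.477

By the law of cosines, CB² = BA² + AC² − 2·BA·AC·cos A = 7.9688e+05, so CB ≈ 892.68.
Median from B: ½√(2·CB² + 2·BA² − AC²) ≈ 854.48.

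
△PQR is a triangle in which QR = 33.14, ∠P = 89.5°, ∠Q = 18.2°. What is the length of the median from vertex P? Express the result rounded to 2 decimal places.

m_P ≈ 16.66

The third angle is ∠R = 180° − ∠P − ∠Q = 72.30°.
Law of sines: RP = QR·sin Q/sin P ≈ 10.351.
Law of sines: PQ = QR·sin R/sin P ≈ 31.572.
Median from P: ½√(2·RP² + 2·PQ² − QR²) ≈ 16.656.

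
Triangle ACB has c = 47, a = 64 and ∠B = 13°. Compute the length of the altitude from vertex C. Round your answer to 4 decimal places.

14.3969

By the law of cosines, b² = a² + c² − 2·a·c·cos B = 443.19, so b ≈ 21.052.
Area = ½·a·c·sin B ≈ 338.33.
The altitude from C has length 2·area/c ≈ 14.397.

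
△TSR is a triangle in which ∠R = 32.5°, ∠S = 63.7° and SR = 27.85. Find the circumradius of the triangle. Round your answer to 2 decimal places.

14.01

The third angle is ∠T = 180° − ∠S − ∠R = 83.80°.
Law of sines: RT = SR·sin S/sin T ≈ 25.114.
Law of sines: TS = SR·sin R/sin T ≈ 15.052.
Circumradius = SR/(2 sin T) ≈ 14.007.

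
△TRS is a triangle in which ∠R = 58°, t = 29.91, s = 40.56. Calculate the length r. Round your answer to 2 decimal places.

By the law of cosines, r² = s² + t² − 2·s·t·cos R = 1254, so r ≈ 35.412.

35.41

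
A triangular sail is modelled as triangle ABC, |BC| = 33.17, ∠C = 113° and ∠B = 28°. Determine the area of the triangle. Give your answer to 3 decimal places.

377.767

The third angle is ∠A = 180° − ∠B − ∠C = 39.00°.
Law of sines: |CA| = |BC|·sin B/sin A ≈ 24.745.
Law of sines: |AB| = |BC|·sin C/sin A ≈ 48.518.
Area = ½·|BC|·|CA|·sin C ≈ 377.77.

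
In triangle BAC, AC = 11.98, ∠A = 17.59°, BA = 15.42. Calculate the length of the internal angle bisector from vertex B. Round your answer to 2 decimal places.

7.46

By the law of cosines, CB² = BA² + AC² − 2·BA·AC·cos A = 29.108, so CB ≈ 5.3952.
Law of cosines again: cos B = (CB² + BA² − AC²)/(2·CB·BA) ≈ 0.74142, so ∠B ≈ 42.15°.
The bisector from B has length 2·CB·BA·cos(∠B/2)/(CB+BA) ≈ 7.459.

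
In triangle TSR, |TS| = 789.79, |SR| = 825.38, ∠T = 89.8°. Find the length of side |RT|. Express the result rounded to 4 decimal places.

242.5307

Law of sines: sin R = |TS|·sin T/|SR| ≈ 0.95687.
Since |SR| ≥ |TS|, only the acute value applies: ∠R ≈ 73.11°.
Then ∠S = 180° − ∠T − ∠R ≈ 17.09°.
Law of sines gives |RT| = |SR|·sin S/sin T ≈ 242.53.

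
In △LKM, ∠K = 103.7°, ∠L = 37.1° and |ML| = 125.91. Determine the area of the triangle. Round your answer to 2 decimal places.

3110.50

The third angle is ∠M = 180° − ∠L − ∠K = 39.20°.
Law of sines: |KM| = |ML|·sin L/sin K ≈ 78.174.
Law of sines: |LK| = |ML|·sin M/sin K ≈ 81.909.
Area = ½·|ML|·|KM|·sin M ≈ 3110.5.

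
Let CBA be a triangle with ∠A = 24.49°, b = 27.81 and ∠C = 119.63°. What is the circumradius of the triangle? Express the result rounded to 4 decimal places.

The third angle is ∠B = 180° − ∠A − ∠C = 35.88°.
Law of sines: c = b·sin C/sin B ≈ 41.245.
Law of sines: a = b·sin A/sin B ≈ 19.67.
Circumradius = b/(2 sin B) ≈ 23.725.

R ≈ 23.7250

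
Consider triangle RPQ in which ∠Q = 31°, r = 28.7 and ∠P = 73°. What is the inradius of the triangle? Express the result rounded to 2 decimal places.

5.79

The third angle is ∠R = 180° − ∠P − ∠Q = 76.00°.
Law of sines: p = r·sin P/sin R ≈ 28.286.
Law of sines: q = r·sin Q/sin R ≈ 15.234.
Area = ½·r·p·sin Q ≈ 209.06.
Semiperimeter s = (28.7+28.286+15.234)/2 = 36.11.
Inradius = area/s = 209.06/36.11 ≈ 5.7894.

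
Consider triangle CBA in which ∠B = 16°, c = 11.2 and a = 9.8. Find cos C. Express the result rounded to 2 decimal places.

By the law of cosines, b² = a² + c² − 2·a·c·cos B = 10.464, so b ≈ 3.2348.
Law of cosines again: cos C = (b² + a² − c²)/(2·b·a) ≈ -0.29867, so ∠C ≈ 107.38°.

cos C ≈ -0.30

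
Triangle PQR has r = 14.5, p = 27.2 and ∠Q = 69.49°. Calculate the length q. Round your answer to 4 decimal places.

25.9561

By the law of cosines, q² = r² + p² − 2·r·p·cos Q = 673.72, so q ≈ 25.956.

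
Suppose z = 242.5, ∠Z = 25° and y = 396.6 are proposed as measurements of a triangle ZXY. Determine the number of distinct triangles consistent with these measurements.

y·sin Z = 396.6·sin(25°) ≈ 167.6.
Since y sin Z < z < y (167.6 < 242.5 < 396.6), two triangles exist.

2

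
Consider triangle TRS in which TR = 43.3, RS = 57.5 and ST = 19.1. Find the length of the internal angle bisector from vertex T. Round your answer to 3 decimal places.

By the law of cosines, cos T = (ST² + TR² − RS²) / (2·ST·TR) ≈ -0.64481, so ∠T ≈ 130.15°.
The bisector from T has length 2·ST·TR·cos(∠T/2)/(ST+TR) ≈ 11.171.

t_T ≈ 11.171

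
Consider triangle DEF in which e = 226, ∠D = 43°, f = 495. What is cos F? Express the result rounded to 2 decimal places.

By the law of cosines, d² = e² + f² − 2·e·f·cos D = 1.3247e+05, so d ≈ 363.96.
Law of cosines again: cos F = (d² + e² − f²)/(2·d·e) ≈ -0.37372, so ∠F ≈ 111.95°.

cos F ≈ -0.37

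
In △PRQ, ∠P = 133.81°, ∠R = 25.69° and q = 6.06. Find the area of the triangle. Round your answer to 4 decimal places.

The third angle is ∠Q = 180° − ∠P − ∠R = 20.50°.
Law of sines: p = q·sin P/sin Q ≈ 12.487.
Law of sines: r = q·sin R/sin Q ≈ 7.5013.
Area = ½·q·p·sin R ≈ 16.402.

16.4022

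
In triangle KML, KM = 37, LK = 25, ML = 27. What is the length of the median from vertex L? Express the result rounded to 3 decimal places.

m_L ≈ 18.296

Median from L: ½√(2·ML² + 2·LK² − KM²) ≈ 18.296.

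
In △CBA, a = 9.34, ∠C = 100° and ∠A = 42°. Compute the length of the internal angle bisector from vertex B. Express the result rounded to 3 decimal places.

t_B ≈ 10.517

The third angle is ∠B = 180° − ∠A − ∠C = 38.00°.
Law of sines: c = a·sin C/sin A ≈ 13.746.
Law of sines: b = a·sin B/sin A ≈ 8.5937.
The bisector from B has length 2·a·c·cos(∠B/2)/(a+c) ≈ 10.517.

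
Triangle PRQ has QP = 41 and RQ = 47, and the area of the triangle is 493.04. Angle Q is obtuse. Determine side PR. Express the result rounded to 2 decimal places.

From area = ½·RQ·QP·sin Q, we get sin Q = 2·area/(RQ·QP) ≈ 0.51172.
Taking the obtuse solution, ∠Q ≈ 149.22°.
Law of cosines then gives PR ≈ 84.86.

84.86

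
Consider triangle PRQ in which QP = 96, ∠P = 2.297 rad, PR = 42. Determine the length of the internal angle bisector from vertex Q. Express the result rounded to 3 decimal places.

By the law of cosines, RQ² = QP² + PR² − 2·QP·PR·cos P = 16335, so RQ ≈ 127.81.
Law of cosines again: cos Q = (RQ² + QP² − PR²)/(2·RQ·QP) ≈ 0.96934, so ∠Q ≈ 0.248 rad.
The bisector from Q has length 2·RQ·QP·cos(∠Q/2)/(RQ+QP) ≈ 108.8.

t_Q ≈ 108.800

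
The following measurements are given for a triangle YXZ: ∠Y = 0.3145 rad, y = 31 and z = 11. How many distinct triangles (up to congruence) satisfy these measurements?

1

z·sin Y = 11·sin(0.3145 rad) ≈ 3.403.
Since y ≥ z, exactly one triangle exists.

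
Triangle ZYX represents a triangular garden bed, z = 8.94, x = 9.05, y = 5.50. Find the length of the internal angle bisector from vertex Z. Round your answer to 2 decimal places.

By the law of cosines, cos Z = (y² + x² − z²) / (2·y·x) ≈ 0.32375, so ∠Z ≈ 71.11°.
The bisector from Z has length 2·y·x·cos(∠Z/2)/(y+x) ≈ 5.5663.

5.57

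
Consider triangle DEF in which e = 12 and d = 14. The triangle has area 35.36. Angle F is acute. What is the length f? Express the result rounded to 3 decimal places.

From area = ½·d·e·sin F, we get sin F = 2·area/(d·e) ≈ 0.42095.
Taking the acute solution, ∠F ≈ 0.434 rad.
Law of cosines then gives f ≈ 5.9347.

5.935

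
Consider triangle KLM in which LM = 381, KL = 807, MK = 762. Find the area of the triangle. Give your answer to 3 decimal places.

143959.382

Semiperimeter s = (381 + 762 + 807)/2 = 975.
Heron's formula: area = √(975·594·213·168) ≈ 1.4396e+05.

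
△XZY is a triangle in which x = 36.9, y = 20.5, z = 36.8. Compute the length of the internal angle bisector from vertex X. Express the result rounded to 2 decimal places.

By the law of cosines, cos X = (z² + y² − x²) / (2·z·y) ≈ 0.27365, so ∠X ≈ 1.2936 rad.
The bisector from X has length 2·z·y·cos(∠X/2)/(z+y) ≈ 21.013.

t_X ≈ 21.01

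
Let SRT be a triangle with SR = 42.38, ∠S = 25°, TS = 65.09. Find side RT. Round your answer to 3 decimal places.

By the law of cosines, RT² = TS² + SR² − 2·TS·SR·cos S = 1032.6, so RT ≈ 32.135.

32.135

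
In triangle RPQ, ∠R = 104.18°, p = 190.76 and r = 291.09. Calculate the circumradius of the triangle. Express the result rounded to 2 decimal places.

Law of sines: sin P = p·sin R/r ≈ 0.63536.
Since r ≥ p, only the acute value applies: ∠P ≈ 39.45°.
Then ∠Q = 180° − ∠R − ∠P ≈ 36.37°.
Law of sines gives q = r·sin Q/sin R ≈ 178.05.
Circumradius = r/(2 sin R) ≈ 150.12.

150.12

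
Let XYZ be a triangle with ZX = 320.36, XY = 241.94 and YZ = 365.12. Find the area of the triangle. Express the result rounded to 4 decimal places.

Semiperimeter s = (365.12 + 320.36 + 241.94)/2 = 463.71.
Heron's formula: area = √(463.71·98.59·143.35·221.77) ≈ 38123.

area ≈ 38123.2495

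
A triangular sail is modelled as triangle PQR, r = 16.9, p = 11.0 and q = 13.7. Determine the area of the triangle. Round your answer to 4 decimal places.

area ≈ 75.1288

Semiperimeter s = (11 + 13.7 + 16.9)/2 = 20.8.
Heron's formula: area = √(20.8·9.8·7.1·3.9) ≈ 75.129.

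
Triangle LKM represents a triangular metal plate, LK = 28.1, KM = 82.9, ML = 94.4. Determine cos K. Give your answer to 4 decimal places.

cos K ≈ -0.2682

By the law of cosines, cos K = (LK² + KM² − ML²) / (2·LK·KM) ≈ -0.26816, so ∠K ≈ 105.55°.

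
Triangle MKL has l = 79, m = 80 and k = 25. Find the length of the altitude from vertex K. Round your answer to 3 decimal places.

Semiperimeter s = (80 + 25 + 79)/2 = 92.
Heron's formula: area = √(92·12·67·13) ≈ 980.6.
The altitude from K has length 2·area/k ≈ 78.448.

78.448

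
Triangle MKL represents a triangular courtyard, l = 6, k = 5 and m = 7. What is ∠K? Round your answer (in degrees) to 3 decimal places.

By the law of cosines, cos K = (l² + m² − k²) / (2·l·m) ≈ 0.71429, so ∠K ≈ 44.42°.

∠K ≈ 44.415°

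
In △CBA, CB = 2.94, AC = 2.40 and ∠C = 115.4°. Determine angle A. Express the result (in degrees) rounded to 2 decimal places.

35.96

By the law of cosines, BA² = AC² + CB² − 2·AC·CB·cos C = 20.457, so BA ≈ 4.5229.
Law of cosines again: cos A = (BA² + AC² − CB²)/(2·BA·AC) ≈ 0.80945, so ∠A ≈ 35.96°.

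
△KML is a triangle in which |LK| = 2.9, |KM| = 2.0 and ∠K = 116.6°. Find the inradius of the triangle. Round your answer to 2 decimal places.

By the law of cosines, |ML|² = |LK|² + |KM|² − 2·|LK|·|KM|·cos K = 17.604, so |ML| ≈ 4.1957.
Area = ½·|LK|·|KM|·sin K ≈ 2.593.
Semiperimeter s = (4.1957+2.9+2)/2 = 4.5479.
Inradius = area/s = 2.593/4.5479 ≈ 0.57017.

r ≈ 0.57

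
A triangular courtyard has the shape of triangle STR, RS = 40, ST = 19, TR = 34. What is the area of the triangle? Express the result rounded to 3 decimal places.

area ≈ 322.333

Semiperimeter s = (34 + 40 + 19)/2 = 46.5.
Heron's formula: area = √(46.5·12.5·6.5·27.5) ≈ 322.33.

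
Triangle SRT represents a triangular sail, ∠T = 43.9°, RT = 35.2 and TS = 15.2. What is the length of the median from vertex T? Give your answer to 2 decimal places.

23.67

By the law of cosines, SR² = RT² + TS² − 2·RT·TS·cos T = 699.03, so SR ≈ 26.439.
Median from T: ½√(2·RT² + 2·TS² − SR²) ≈ 23.67.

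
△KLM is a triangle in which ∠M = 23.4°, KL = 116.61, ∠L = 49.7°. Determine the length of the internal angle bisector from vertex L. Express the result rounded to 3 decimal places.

The third angle is ∠K = 180° − ∠L − ∠M = 106.90°.
Law of sines: LM = KL·sin K/sin M ≈ 280.94.
Law of sines: MK = KL·sin L/sin M ≈ 223.93.
The bisector from L has length 2·KL·LM·cos(∠L/2)/(KL+LM) ≈ 149.55.

t_L ≈ 149.552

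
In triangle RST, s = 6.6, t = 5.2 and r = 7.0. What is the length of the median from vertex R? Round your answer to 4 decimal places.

Median from R: ½√(2·s² + 2·t² − r²) ≈ 4.801.

m_R ≈ 4.8010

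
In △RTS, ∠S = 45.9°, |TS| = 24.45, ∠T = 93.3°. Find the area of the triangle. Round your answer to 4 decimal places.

The third angle is ∠R = 180° − ∠T − ∠S = 40.80°.
Law of sines: |SR| = |TS|·sin T/sin R ≈ 37.356.
Law of sines: |RT| = |TS|·sin S/sin R ≈ 26.871.
Area = ½·|TS|·|SR|·sin S ≈ 327.96.

327.9556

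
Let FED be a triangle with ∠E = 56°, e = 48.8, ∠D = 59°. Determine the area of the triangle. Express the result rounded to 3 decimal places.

area ≈ 1115.775

The third angle is ∠F = 180° − ∠E − ∠D = 65.00°.
Law of sines: f = e·sin F/sin E ≈ 53.348.
Law of sines: d = e·sin D/sin E ≈ 50.456.
Area = ½·e·f·sin D ≈ 1115.8.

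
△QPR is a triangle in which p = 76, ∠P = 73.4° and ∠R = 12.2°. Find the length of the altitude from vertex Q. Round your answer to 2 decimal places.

The third angle is ∠Q = 180° − ∠P − ∠R = 94.40°.
Law of sines: q = p·sin Q/sin P ≈ 79.072.
Law of sines: r = p·sin R/sin P ≈ 16.759.
Area = ½·p·q·sin R ≈ 634.97.
The altitude from Q has length 2·area/q ≈ 16.061.

h_Q ≈ 16.06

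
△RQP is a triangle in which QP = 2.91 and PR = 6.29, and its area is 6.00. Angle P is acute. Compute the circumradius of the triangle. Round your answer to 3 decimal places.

3.444

From area = ½·QP·PR·sin P, we get sin P = 2·area/(QP·PR) ≈ 0.65560.
Taking the acute solution, ∠P ≈ 40.97°.
Law of cosines then gives RQ ≈ 4.5154.
Circumradius = RQ/(2 sin P) ≈ 3.4438.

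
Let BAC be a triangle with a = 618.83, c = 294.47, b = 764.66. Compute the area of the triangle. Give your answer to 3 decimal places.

86455.162

Semiperimeter s = (764.66 + 618.83 + 294.47)/2 = 838.98.
Heron's formula: area = √(838.98·74.32·220.15·544.51) ≈ 86455.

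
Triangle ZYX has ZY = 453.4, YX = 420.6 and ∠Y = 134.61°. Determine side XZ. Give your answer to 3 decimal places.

By the law of cosines, XZ² = ZY² + YX² − 2·ZY·YX·cos Y = 6.5032e+05, so XZ ≈ 806.43.

806.427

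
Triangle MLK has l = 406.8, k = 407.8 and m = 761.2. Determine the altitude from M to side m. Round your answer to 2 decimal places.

h_M ≈ 145.04

Semiperimeter s = (761.2 + 406.8 + 407.8)/2 = 787.9.
Heron's formula: area = √(787.9·26.7·381.1·380.1) ≈ 55203.
The altitude from M has length 2·area/m ≈ 145.04.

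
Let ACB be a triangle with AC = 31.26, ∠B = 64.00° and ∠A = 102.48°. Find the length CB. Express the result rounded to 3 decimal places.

33.958

The third angle is ∠C = 180° − ∠B − ∠A = 13.52°.
Law of sines: CB = AC·sin A/sin B ≈ 33.958.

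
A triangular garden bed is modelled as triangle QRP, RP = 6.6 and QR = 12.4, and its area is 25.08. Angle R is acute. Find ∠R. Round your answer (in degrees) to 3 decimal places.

From area = ½·QR·RP·sin R, we get sin R = 2·area/(QR·RP) ≈ 0.61290.
Taking the acute solution, ∠R ≈ 37.80°.

∠R ≈ 37.800°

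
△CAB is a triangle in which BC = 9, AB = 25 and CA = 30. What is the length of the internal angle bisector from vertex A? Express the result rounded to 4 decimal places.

By the law of cosines, cos A = (CA² + AB² − BC²) / (2·CA·AB) ≈ 0.96267, so ∠A ≈ 0.274 rad.
The bisector from A has length 2·CA·AB·cos(∠A/2)/(CA+AB) ≈ 27.017.

27.0170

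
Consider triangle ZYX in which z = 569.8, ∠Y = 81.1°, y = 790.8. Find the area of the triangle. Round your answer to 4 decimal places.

Law of sines: sin Z = z·sin Y/y ≈ 0.71186.
Since y ≥ z, only the acute value applies: ∠Z ≈ 45.39°.
Then ∠X = 180° − ∠Y − ∠Z ≈ 53.51°.
Law of sines gives x = y·sin X/sin Y ≈ 643.55.
Area = ½·y·z·sin X ≈ 1.8114e+05.

area ≈ 181139.6100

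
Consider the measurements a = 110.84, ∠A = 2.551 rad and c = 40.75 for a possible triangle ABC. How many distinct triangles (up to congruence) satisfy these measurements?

c·sin A = 40.75·sin(2.551 rad) ≈ 22.69.
Since ∠A is not acute, a triangle exists only if a > c; here a > c, so there is exactly one triangle.

1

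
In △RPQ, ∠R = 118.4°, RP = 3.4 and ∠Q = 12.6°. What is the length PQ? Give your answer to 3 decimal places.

The third angle is ∠P = 180° − ∠Q − ∠R = 49.00°.
Law of sines: PQ = RP·sin R/sin Q ≈ 13.71.

13.710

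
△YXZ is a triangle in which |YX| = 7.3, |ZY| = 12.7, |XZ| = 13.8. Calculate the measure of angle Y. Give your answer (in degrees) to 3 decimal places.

82.519

By the law of cosines, cos Y = (|ZY|² + |YX|² − |XZ|²) / (2·|ZY|·|YX|) ≈ 0.13019, so ∠Y ≈ 82.52°.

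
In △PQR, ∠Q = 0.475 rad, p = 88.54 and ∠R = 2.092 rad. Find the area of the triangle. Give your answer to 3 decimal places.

area ≈ 2860.371

The third angle is ∠P = π − ∠Q − ∠R = 0.575 rad.
Law of sines: q = p·sin Q/sin P ≈ 74.505.
Law of sines: r = p·sin R/sin P ≈ 141.28.
Area = ½·p·q·sin R ≈ 2860.4.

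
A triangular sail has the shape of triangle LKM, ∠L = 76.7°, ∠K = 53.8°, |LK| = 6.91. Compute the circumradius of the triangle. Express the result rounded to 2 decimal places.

The third angle is ∠M = 180° − ∠L − ∠K = 49.50°.
Law of sines: |KM| = |LK|·sin L/sin M ≈ 8.8435.
Law of sines: |ML| = |LK|·sin K/sin M ≈ 7.3331.
Circumradius = |LK|/(2 sin M) ≈ 4.5436.

R ≈ 4.54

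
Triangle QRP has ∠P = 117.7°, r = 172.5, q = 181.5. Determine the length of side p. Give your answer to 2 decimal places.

By the law of cosines, p² = q² + r² − 2·q·r·cos P = 91806, so p ≈ 302.99.

302.99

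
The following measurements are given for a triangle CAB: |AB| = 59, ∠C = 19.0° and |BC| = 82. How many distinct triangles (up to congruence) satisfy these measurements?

2

|BC|·sin C = 82·sin(19.0°) ≈ 26.7.
Since |BC| sin C < |AB| < |BC| (26.7 < 59 < 82), two triangles exist.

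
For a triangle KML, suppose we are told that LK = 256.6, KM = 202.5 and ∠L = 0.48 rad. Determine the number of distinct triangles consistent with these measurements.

LK·sin L = 256.6·sin(0.48 rad) ≈ 118.5.
Since LK sin L < KM < LK (118.5 < 202.5 < 256.6), two triangles exist.

2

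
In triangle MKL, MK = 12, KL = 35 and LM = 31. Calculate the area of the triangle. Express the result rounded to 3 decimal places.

Semiperimeter s = (35 + 31 + 12)/2 = 39.
Heron's formula: area = √(39·4·8·27) ≈ 183.56.

area ≈ 183.565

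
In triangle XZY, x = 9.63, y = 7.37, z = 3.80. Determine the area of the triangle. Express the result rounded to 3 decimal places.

12.655

Semiperimeter s = (9.63 + 3.8 + 7.37)/2 = 10.4.
Heron's formula: area = √(10.4·0.77·6.6·3.03) ≈ 12.655.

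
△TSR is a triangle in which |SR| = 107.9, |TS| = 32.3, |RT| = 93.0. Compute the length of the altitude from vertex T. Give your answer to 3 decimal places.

Semiperimeter s = (107.9 + 93 + 32.3)/2 = 116.6.
Heron's formula: area = √(116.6·8.7·23.6·84.3) ≈ 1420.6.
The altitude from T has length 2·area/|SR| ≈ 26.332.

26.332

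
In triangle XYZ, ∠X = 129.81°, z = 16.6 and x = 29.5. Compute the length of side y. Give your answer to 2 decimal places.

Law of sines: sin Z = z·sin X/x ≈ 0.43226.
Since x ≥ z, only the acute value applies: ∠Z ≈ 25.61°.
Then ∠Y = 180° − ∠X − ∠Z ≈ 24.58°.
Law of sines gives y = x·sin Y/sin X ≈ 15.974.

15.97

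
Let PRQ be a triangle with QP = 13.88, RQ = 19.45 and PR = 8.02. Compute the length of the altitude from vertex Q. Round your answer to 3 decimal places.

11.638

Semiperimeter s = (19.45 + 13.88 + 8.02)/2 = 20.675.
Heron's formula: area = √(20.675·1.225·6.795·12.655) ≈ 46.668.
The altitude from Q has length 2·area/PR ≈ 11.638.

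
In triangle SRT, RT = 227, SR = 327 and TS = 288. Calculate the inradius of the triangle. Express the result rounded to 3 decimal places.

r ≈ 75.901

Semiperimeter s = (227 + 288 + 327)/2 = 421.
Heron's formula: area = √(421·194·133·94) ≈ 31954.
Inradius = area/s = 31954/421 ≈ 75.901.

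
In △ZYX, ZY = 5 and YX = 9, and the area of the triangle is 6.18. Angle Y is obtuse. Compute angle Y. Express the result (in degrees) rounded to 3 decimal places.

From area = ½·ZY·YX·sin Y, we get sin Y = 2·area/(ZY·YX) ≈ 0.27467.
Taking the obtuse solution, ∠Y ≈ 164.06°.

164.058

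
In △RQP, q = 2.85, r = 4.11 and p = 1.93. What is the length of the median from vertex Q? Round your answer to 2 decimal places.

Median from Q: ½√(2·p² + 2·r² − q²) ≈ 2.8771.

2.88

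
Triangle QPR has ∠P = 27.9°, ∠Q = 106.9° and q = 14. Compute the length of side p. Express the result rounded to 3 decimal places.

6.847

The third angle is ∠R = 180° − ∠Q − ∠P = 45.20°.
Law of sines: p = q·sin P/sin Q ≈ 6.8467.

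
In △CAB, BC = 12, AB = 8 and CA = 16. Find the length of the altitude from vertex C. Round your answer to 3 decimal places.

Semiperimeter s = (8 + 12 + 16)/2 = 18.
Heron's formula: area = √(18·10·6·2) ≈ 46.476.
The altitude from C has length 2·area/AB ≈ 11.619.

11.619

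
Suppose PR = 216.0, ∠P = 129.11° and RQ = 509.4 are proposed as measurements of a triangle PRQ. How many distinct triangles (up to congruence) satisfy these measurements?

1

PR·sin P = 216.0·sin(129.11°) ≈ 167.6.
Since ∠P is not acute, a triangle exists only if RQ > PR; here RQ > PR, so there is exactly one triangle.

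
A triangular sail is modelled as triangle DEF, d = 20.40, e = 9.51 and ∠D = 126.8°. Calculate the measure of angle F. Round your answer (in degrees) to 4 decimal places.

31.2818

Law of sines: sin E = e·sin D/d ≈ 0.37328.
Since d ≥ e, only the acute value applies: ∠E ≈ 21.92°.
Then ∠F = 180° − ∠D − ∠E ≈ 31.28°.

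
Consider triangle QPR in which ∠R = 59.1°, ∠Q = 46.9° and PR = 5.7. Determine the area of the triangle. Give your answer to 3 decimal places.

The third angle is ∠P = 180° − ∠R − ∠Q = 74.00°.
Law of sines: RQ = PR·sin P/sin Q ≈ 7.5041.
Law of sines: QP = PR·sin R/sin Q ≈ 6.6985.
Area = ½·PR·RQ·sin R ≈ 18.351.

18.351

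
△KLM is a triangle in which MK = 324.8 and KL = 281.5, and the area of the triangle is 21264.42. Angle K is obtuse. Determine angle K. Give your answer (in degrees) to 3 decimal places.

∠K ≈ 152.280°

From area = ½·MK·KL·sin K, we get sin K = 2·area/(MK·KL) ≈ 0.46515.
Taking the obtuse solution, ∠K ≈ 152.28°.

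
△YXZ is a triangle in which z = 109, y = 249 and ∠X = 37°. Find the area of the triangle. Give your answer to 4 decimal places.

Area = ½·z·y·sin X ≈ 8166.9.

area ≈ 8166.9308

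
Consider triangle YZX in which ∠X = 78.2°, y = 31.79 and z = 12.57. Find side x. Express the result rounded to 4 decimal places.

31.7045

By the law of cosines, x² = y² + z² − 2·y·z·cos X = 1005.2, so x ≈ 31.705.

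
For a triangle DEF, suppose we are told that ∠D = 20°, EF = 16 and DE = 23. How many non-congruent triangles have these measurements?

2

DE·sin D = 23·sin(20°) ≈ 7.866.
Since DE sin D < EF < DE (7.866 < 16 < 23), two triangles exist.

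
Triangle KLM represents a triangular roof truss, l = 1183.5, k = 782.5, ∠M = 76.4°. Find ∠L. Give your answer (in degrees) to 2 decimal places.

By the law of cosines, m² = k² + l² − 2·k·l·cos M = 1.5775e+06, so m ≈ 1256.
Law of cosines again: cos L = (m² + k² − l²)/(2·m·k) ≈ 0.40145, so ∠L ≈ 66.33°.

∠L ≈ 66.33°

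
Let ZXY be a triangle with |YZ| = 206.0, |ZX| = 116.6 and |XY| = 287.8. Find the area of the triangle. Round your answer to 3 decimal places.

9967.668

Semiperimeter s = (287.8 + 206 + 116.6)/2 = 305.2.
Heron's formula: area = √(305.2·17.4·99.2·188.6) ≈ 9967.7.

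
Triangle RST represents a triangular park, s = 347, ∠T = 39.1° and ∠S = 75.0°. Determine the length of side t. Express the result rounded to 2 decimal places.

226.56

The third angle is ∠R = 180° − ∠S − ∠T = 65.90°.
Law of sines: t = s·sin T/sin S ≈ 226.56.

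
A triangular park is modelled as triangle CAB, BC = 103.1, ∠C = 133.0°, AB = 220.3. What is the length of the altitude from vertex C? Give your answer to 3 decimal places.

Law of sines: sin A = BC·sin C/AB ≈ 0.34227.
Since AB ≥ BC, only the acute value applies: ∠A ≈ 20.02°.
Then ∠B = 180° − ∠C − ∠A ≈ 26.98°.
Law of sines gives CA = AB·sin B/sin C ≈ 136.68.
Area = ½·AB·BC·sin B ≈ 5153.
The altitude from C has length 2·area/AB ≈ 46.782.

h_C ≈ 46.782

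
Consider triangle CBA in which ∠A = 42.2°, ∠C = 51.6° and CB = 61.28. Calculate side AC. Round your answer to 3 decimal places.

91.028

The third angle is ∠B = 180° − ∠A − ∠C = 86.20°.
Law of sines: AC = CB·sin B/sin A ≈ 91.028.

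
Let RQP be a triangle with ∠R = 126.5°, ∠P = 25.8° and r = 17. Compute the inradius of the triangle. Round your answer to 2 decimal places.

The third angle is ∠Q = 180° − ∠P − ∠R = 27.70°.
Law of sines: q = r·sin Q/sin R ≈ 9.8305.
Law of sines: p = r·sin P/sin R ≈ 9.2043.
Area = ½·r·q·sin P ≈ 36.368.
Semiperimeter s = (17+9.8305+9.2043)/2 = 18.017.
Inradius = area/s = 36.368/18.017 ≈ 2.0185.

2.02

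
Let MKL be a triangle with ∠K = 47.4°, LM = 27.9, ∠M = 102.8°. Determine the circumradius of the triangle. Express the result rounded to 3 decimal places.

The third angle is ∠L = 180° − ∠M − ∠K = 29.80°.
Law of sines: KL = LM·sin M/sin K ≈ 36.961.
Law of sines: MK = LM·sin L/sin K ≈ 18.837.
Circumradius = LM/(2 sin K) ≈ 18.951.

R ≈ 18.951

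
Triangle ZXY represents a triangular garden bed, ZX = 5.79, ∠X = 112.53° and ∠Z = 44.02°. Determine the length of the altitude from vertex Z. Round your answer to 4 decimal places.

The third angle is ∠Y = 180° − ∠Z − ∠X = 23.45°.
Law of sines: XY = ZX·sin Z/sin Y ≈ 10.111.
Law of sines: YZ = ZX·sin X/sin Y ≈ 13.439.
Area = ½·ZX·XY·sin X ≈ 27.036.
The altitude from Z has length 2·area/XY ≈ 5.3481.

5.3481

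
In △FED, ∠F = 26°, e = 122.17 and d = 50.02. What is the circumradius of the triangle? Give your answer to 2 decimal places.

R ≈ 91.55

By the law of cosines, f² = e² + d² − 2·e·d·cos F = 6442.6, so f ≈ 80.265.
Area = ½·e·d·sin F ≈ 1339.4.
Circumradius = f/(2 sin F) ≈ 91.55.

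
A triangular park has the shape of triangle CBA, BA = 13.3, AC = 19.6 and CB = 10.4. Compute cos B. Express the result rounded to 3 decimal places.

By the law of cosines, cos B = (CB² + BA² − AC²) / (2·CB·BA) ≈ -0.35826, so ∠B ≈ 110.99°.

cos B ≈ -0.358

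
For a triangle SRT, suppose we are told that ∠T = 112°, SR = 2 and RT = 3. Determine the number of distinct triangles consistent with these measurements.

RT·sin T = 3·sin(112°) ≈ 2.782.
Since ∠T is not acute, a triangle exists only if SR > RT; here SR ≤ RT, so there is no triangle.

0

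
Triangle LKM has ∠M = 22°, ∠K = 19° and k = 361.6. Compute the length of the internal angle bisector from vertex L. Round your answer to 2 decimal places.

t_L ≈ 135.50

The third angle is ∠L = 180° − ∠K − ∠M = 139.00°.
Law of sines: l = k·sin L/sin K ≈ 728.67.
Law of sines: m = k·sin M/sin K ≈ 416.07.
The bisector from L has length 2·k·m·cos(∠L/2)/(k+m) ≈ 135.5.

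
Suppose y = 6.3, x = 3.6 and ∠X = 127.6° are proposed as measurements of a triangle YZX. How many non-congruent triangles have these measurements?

y·sin X = 6.3·sin(127.6°) ≈ 4.991.
Since ∠X is not acute, a triangle exists only if x > y; here x ≤ y, so there is no triangle.

0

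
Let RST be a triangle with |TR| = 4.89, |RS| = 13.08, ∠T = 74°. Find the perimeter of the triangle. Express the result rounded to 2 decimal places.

Law of sines: sin S = |TR|·sin T/|RS| ≈ 0.35937.
Since |RS| ≥ |TR|, only the acute value applies: ∠S ≈ 21.06°.
Then ∠R = 180° − ∠T − ∠S ≈ 84.94°.
Law of sines gives |ST| = |RS|·sin R/sin T ≈ 13.554.
Semiperimeter s = (13.554+4.89+13.08)/2 = 15.762.
Perimeter = 13.554 + 4.89 + 13.08 = 31.524.

31.52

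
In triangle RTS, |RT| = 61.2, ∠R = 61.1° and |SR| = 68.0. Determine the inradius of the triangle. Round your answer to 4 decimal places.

18.6712

By the law of cosines, |TS|² = |SR|² + |RT|² − 2·|SR|·|RT|·cos R = 4347, so |TS| ≈ 65.932.
Area = ½·|SR|·|RT|·sin R ≈ 1821.7.
Semiperimeter s = (65.932+68+61.2)/2 = 97.566.
Inradius = area/s = 1821.7/97.566 ≈ 18.671.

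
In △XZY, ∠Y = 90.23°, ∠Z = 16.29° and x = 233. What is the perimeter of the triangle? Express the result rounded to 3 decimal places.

544.201

The third angle is ∠X = 180° − ∠Z − ∠Y = 73.48°.
Law of sines: z = x·sin Z/sin X ≈ 68.17.
Law of sines: y = x·sin Y/sin X ≈ 243.03.
Semiperimeter s = (233+68.17+243.03)/2 = 272.1.
Perimeter = 233 + 68.17 + 243.03 = 544.2.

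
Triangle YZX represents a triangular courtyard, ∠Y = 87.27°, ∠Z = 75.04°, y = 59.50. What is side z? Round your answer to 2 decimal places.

The third angle is ∠X = 180° − ∠Y − ∠Z = 17.69°.
Law of sines: z = y·sin Z/sin Y ≈ 57.549.

57.55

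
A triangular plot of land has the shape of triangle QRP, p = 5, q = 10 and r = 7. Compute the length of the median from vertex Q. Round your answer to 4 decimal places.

Median from Q: ½√(2·r² + 2·p² − q²) ≈ 3.4641.

m_Q ≈ 3.4641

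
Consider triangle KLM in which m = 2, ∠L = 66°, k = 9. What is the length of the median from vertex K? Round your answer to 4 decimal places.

4.1145

By the law of cosines, l² = m² + k² − 2·m·k·cos L = 70.357, so l ≈ 8.3879.
Median from K: ½√(2·l² + 2·m² − k²) ≈ 4.1145.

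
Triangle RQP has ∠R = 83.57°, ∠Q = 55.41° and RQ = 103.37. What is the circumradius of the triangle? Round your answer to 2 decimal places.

The third angle is ∠P = 180° − ∠R − ∠Q = 41.02°.
Law of sines: QP = RQ·sin R/sin P ≈ 156.51.
Law of sines: PR = RQ·sin Q/sin P ≈ 129.66.
Circumradius = RQ/(2 sin P) ≈ 78.749.

78.75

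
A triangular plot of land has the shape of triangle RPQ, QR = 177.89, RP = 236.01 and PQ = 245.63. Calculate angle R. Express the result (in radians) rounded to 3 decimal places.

1.243

By the law of cosines, cos R = (QR² + RP² − PQ²) / (2·QR·RP) ≈ 0.32169, so ∠R ≈ 1.243 rad.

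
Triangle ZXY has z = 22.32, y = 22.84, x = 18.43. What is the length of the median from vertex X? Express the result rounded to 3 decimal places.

m_X ≈ 20.616

Median from X: ½√(2·y² + 2·z² − x²) ≈ 20.616.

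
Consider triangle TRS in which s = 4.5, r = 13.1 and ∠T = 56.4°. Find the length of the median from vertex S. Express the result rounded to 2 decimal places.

By the law of cosines, t² = r² + s² − 2·r·s·cos T = 126.62, so t ≈ 11.252.
Median from S: ½√(2·t² + 2·r² − s²) ≈ 12.002.

12.00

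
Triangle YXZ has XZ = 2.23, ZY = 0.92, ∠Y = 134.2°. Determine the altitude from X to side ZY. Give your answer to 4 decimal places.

Law of sines: sin X = ZY·sin Y/XZ ≈ 0.29577.
Since XZ ≥ ZY, only the acute value applies: ∠X ≈ 17.20°.
Then ∠Z = 180° − ∠Y − ∠X ≈ 28.60°.
Law of sines gives YX = XZ·sin Z/sin Y ≈ 1.4888.
Area = ½·XZ·ZY·sin Z ≈ 0.49099.
The altitude from X has length 2·area/ZY ≈ 1.0674.

h_X ≈ 1.0674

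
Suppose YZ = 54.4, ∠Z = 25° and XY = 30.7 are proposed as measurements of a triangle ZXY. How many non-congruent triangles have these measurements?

2

YZ·sin Z = 54.4·sin(25°) ≈ 22.99.
Since YZ sin Z < XY < YZ (22.99 < 30.7 < 54.4), two triangles exist.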